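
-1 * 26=-26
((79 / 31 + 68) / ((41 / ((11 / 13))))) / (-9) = -2673 / 16523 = -0.16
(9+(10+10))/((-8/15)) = -435/8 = -54.38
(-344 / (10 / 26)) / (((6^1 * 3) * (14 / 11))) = -12298 / 315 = -39.04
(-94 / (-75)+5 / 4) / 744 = 751 / 223200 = 0.00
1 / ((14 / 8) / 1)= 4 / 7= 0.57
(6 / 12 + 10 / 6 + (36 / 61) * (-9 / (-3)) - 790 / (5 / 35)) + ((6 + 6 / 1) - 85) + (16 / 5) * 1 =-10240429 / 1830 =-5595.86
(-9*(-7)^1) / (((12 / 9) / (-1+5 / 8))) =-567 / 32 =-17.72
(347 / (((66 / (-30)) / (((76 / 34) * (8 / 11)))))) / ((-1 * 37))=527440 / 76109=6.93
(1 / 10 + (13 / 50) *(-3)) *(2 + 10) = -8.16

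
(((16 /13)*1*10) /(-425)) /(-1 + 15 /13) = -16 /85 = -0.19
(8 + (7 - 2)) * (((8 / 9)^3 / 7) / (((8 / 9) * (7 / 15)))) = 3.14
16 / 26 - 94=-1214 / 13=-93.38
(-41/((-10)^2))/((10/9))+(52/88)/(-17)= -75503/187000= -0.40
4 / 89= 0.04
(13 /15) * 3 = 13 /5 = 2.60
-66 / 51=-22 / 17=-1.29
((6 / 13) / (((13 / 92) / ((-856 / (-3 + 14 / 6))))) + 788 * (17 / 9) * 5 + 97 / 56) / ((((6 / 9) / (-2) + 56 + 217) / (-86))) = -42624409147 / 11612328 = -3670.62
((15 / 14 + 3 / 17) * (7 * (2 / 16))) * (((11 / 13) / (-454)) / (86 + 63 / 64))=-0.00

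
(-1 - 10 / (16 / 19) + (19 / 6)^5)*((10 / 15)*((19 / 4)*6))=45143677 / 7776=5805.51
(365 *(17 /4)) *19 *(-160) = -4715800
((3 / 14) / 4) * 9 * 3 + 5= 361 / 56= 6.45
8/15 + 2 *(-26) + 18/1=-33.47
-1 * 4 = -4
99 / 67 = 1.48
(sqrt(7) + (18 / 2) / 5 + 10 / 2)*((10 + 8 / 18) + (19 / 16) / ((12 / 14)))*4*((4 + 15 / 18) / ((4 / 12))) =98803*sqrt(7) / 144 + 1679651 / 360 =6481.03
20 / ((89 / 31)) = 620 / 89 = 6.97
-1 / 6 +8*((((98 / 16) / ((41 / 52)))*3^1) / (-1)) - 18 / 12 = -23137 / 123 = -188.11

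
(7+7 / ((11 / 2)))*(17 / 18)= 1547 / 198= 7.81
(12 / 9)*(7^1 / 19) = 0.49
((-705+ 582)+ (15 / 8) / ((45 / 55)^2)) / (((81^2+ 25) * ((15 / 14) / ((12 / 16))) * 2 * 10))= -181741 / 284515200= -0.00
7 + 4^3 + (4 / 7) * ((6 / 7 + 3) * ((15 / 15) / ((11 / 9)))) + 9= 44092 / 539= 81.80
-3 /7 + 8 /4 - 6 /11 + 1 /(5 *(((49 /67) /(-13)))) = -6816 /2695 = -2.53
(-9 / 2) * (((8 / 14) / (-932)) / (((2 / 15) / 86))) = 5805 / 3262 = 1.78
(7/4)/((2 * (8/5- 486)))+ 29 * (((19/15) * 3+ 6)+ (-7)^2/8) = 6391633/13840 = 461.82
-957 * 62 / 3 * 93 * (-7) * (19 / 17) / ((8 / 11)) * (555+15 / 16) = 11968110876645 / 1088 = 11000101908.68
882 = 882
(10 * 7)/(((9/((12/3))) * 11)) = 2.83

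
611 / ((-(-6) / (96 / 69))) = 9776 / 69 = 141.68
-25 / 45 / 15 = -1 / 27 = -0.04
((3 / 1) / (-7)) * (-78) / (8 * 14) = 117 / 392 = 0.30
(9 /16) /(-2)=-9 /32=-0.28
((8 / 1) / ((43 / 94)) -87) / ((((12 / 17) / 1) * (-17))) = 2989 / 516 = 5.79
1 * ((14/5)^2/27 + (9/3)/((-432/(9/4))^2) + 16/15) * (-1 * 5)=-3752161/552960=-6.79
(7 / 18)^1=7 / 18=0.39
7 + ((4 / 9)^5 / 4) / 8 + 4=649571 / 59049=11.00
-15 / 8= -1.88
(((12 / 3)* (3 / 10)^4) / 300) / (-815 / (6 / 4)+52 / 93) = -837 / 4206500000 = -0.00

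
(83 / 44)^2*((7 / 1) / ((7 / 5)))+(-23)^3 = -23520867 / 1936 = -12149.21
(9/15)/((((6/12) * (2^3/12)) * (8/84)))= 189/10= 18.90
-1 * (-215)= 215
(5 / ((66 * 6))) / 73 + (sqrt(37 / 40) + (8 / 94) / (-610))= 13859 / 414396180 + sqrt(370) / 20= 0.96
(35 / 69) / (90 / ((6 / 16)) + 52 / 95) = 3325 / 1576788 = 0.00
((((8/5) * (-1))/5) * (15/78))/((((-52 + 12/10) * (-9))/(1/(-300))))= 1/2228850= 0.00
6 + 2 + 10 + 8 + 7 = 33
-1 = -1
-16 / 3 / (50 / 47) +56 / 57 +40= 51256 / 1425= 35.97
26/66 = 13/33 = 0.39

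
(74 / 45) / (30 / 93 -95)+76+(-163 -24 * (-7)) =10695781 / 132075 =80.98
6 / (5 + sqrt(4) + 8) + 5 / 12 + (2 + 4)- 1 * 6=49 / 60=0.82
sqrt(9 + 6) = sqrt(15) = 3.87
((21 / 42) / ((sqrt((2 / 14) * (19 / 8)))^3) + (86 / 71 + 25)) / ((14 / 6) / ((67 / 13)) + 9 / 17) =47838 * sqrt(266) / 302879 + 6359037 / 238276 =29.26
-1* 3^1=-3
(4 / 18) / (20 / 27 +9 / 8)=48 / 403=0.12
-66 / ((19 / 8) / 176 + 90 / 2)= -92928 / 63379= -1.47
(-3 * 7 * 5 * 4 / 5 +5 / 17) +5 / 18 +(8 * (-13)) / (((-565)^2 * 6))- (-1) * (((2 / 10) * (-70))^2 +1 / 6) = 112.74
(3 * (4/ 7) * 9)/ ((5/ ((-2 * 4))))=-864/ 35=-24.69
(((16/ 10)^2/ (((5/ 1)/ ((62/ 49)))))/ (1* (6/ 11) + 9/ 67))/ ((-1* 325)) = -2924416/ 997303125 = -0.00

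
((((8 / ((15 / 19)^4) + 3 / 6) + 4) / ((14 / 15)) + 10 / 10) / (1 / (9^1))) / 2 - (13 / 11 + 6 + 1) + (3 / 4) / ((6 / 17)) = 13794373 / 115500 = 119.43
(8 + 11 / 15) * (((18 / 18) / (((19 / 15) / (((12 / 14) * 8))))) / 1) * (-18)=-113184 / 133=-851.01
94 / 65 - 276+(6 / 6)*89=-12061 / 65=-185.55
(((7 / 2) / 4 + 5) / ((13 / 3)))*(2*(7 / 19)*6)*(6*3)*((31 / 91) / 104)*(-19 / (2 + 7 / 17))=-2006289 / 720616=-2.78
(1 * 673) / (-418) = -673 / 418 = -1.61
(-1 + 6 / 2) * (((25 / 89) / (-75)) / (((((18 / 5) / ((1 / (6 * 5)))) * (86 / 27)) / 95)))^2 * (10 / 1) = 45125 / 2109013776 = 0.00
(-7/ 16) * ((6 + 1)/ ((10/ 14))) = -343/ 80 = -4.29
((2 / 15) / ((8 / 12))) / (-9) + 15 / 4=671 / 180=3.73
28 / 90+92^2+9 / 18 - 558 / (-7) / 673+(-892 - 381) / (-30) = 1803518396 / 211995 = 8507.36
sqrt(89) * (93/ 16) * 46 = 2139 * sqrt(89)/ 8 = 2522.41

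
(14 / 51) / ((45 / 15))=14 / 153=0.09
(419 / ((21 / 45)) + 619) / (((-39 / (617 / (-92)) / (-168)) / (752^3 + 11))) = -18635464633637.55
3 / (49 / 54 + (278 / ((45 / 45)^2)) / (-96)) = -1296 / 859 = -1.51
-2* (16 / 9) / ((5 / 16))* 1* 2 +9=-619 / 45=-13.76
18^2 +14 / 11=3578 / 11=325.27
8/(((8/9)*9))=1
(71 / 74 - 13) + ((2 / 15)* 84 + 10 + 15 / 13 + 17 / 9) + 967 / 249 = 57797149 / 3593070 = 16.09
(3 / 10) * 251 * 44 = 16566 / 5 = 3313.20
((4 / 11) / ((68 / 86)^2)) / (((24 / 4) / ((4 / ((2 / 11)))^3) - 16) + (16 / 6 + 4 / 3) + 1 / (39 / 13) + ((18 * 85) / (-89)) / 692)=-41337064956 / 830888784433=-0.05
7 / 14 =1 / 2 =0.50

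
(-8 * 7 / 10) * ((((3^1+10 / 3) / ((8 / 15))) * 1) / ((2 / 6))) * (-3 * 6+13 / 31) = 217455 / 62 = 3507.34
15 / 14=1.07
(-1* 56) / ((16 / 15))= -105 / 2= -52.50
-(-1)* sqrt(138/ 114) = sqrt(437)/ 19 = 1.10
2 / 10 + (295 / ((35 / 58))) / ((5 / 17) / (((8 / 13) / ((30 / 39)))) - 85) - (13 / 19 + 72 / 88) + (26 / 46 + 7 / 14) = -2328997201 / 387299990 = -6.01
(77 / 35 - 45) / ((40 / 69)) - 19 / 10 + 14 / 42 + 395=95881 / 300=319.60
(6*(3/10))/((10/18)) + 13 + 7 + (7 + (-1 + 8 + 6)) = 1081/25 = 43.24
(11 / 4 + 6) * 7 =245 / 4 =61.25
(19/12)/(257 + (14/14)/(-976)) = 4636/752493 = 0.01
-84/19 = -4.42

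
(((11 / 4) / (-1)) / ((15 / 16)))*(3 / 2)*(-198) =4356 / 5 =871.20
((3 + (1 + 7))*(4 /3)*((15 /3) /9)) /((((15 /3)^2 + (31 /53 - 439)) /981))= -19.33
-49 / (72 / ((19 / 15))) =-931 / 1080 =-0.86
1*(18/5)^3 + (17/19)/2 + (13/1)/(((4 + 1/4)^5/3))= 317869921037/6744320750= 47.13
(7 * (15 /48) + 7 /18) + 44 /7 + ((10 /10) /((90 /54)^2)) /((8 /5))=45799 /5040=9.09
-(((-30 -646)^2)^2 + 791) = -208827065367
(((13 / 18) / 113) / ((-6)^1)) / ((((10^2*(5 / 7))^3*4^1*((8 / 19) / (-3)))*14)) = 12103 / 32544000000000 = 0.00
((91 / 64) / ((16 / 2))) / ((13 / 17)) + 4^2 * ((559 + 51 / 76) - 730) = -26509099 / 9728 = -2725.03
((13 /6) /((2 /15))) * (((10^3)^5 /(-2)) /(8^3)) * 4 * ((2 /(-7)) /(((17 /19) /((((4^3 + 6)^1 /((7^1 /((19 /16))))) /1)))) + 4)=-1571044921875000 /119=-13202058167016.81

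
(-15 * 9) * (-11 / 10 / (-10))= -297 / 20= -14.85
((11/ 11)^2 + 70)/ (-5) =-71/ 5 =-14.20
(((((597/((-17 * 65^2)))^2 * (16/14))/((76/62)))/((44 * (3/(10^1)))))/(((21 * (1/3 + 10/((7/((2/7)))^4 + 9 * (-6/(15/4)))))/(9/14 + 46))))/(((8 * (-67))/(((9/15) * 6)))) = -623852268845265333/2856929985544403451182500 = -0.00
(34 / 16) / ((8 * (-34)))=-1 / 128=-0.01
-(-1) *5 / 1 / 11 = 0.45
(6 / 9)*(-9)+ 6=0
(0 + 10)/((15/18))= 12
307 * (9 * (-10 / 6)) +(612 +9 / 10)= -39921 / 10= -3992.10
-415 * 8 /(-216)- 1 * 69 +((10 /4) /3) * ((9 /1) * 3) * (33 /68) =-156833 /3672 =-42.71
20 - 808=-788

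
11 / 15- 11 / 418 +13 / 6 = 273 / 95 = 2.87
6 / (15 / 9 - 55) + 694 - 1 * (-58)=60151 / 80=751.89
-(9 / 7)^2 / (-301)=81 / 14749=0.01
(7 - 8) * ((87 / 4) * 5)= -435 / 4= -108.75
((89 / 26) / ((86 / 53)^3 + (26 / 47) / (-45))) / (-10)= -5604772419 / 69752157176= -0.08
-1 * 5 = -5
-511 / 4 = -127.75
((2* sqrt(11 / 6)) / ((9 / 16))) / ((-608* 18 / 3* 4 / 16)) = -sqrt(66) / 1539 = -0.01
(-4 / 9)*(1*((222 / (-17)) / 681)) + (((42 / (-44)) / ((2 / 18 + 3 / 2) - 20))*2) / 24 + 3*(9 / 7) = 3.87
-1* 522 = -522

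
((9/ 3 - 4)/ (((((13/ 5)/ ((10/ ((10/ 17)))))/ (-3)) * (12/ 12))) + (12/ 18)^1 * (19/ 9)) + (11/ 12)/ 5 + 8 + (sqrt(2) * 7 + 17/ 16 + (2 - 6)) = 7 * sqrt(2) + 737623/ 28080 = 36.17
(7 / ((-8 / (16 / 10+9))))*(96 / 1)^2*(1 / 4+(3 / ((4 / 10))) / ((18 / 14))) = -2599968 / 5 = -519993.60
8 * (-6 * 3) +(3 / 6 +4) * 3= -261 / 2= -130.50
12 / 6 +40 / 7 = 54 / 7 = 7.71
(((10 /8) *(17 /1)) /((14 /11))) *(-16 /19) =-14.06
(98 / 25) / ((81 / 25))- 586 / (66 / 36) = -318.43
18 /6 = 3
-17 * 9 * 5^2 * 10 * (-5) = 191250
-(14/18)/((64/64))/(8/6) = -7/12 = -0.58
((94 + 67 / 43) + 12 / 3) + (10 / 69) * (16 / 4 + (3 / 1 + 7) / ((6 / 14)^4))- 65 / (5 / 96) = -11545129 / 10449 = -1104.90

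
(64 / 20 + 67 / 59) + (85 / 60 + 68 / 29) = 831247 / 102660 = 8.10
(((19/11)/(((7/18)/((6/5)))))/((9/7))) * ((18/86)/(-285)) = -36/11825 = -0.00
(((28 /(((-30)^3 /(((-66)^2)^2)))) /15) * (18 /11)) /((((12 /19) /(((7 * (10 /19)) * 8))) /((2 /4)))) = -6261024 /125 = -50088.19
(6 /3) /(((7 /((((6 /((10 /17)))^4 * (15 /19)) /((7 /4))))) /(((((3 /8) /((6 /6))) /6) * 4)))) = 348.80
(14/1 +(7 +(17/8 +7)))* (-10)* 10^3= -301250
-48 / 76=-12 / 19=-0.63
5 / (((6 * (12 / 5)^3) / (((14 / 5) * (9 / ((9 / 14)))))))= 6125 / 2592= 2.36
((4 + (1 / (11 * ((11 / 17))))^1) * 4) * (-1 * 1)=-2004 / 121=-16.56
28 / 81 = 0.35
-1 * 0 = 0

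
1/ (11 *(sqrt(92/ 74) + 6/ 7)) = -777/ 5071 + 49 *sqrt(1702)/ 10142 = 0.05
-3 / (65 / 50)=-30 / 13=-2.31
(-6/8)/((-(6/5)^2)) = 25/48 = 0.52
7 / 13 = 0.54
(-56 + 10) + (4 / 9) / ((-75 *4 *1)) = -31051 / 675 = -46.00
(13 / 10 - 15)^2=18769 / 100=187.69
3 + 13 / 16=61 / 16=3.81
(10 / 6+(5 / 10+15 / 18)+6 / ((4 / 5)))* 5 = 105 / 2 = 52.50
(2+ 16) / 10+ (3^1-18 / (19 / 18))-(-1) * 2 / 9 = -10286 / 855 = -12.03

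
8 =8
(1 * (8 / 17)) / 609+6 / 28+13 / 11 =318161 / 227766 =1.40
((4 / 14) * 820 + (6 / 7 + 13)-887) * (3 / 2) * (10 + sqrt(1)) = -73788 / 7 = -10541.14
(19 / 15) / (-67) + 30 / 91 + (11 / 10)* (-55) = -11009213 / 182910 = -60.19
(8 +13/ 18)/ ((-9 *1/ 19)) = -2983/ 162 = -18.41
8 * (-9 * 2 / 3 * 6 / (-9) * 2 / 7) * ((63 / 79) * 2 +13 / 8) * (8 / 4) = 58.88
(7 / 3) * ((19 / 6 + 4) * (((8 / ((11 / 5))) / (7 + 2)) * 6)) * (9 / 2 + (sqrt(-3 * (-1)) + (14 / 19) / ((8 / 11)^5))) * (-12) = -3804924445 / 963072 - 48160 * sqrt(3) / 99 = -4793.40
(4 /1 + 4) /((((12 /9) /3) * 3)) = 6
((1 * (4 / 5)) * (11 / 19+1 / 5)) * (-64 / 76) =-4736 / 9025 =-0.52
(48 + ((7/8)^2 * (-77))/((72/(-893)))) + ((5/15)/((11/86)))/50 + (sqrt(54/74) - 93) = 3 * sqrt(111)/37 + 869596523/1267200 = 687.09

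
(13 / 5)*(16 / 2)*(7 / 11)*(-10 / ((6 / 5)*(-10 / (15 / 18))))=9.19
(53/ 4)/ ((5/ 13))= 689/ 20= 34.45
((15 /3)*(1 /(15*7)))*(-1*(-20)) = 20 /21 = 0.95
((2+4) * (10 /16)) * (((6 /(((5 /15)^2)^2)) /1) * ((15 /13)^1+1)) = 3925.38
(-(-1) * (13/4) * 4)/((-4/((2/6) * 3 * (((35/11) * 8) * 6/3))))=-1820/11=-165.45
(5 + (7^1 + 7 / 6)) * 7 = 553 / 6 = 92.17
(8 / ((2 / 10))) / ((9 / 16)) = 640 / 9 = 71.11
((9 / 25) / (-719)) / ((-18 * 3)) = 1 / 107850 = 0.00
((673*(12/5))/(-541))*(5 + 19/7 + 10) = -1001424/18935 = -52.89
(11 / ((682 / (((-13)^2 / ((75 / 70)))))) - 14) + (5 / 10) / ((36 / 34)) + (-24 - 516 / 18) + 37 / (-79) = -64.12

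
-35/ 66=-0.53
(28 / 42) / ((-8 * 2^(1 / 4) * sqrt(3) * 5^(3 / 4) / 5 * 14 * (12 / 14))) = -2^(3 / 4) * sqrt(3) * 5^(1 / 4) / 864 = -0.01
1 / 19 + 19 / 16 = 377 / 304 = 1.24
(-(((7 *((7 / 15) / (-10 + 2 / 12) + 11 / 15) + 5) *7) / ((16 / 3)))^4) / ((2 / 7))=-5946314683426545127 / 62040888320000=-95845.09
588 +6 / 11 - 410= 1964 / 11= 178.55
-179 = -179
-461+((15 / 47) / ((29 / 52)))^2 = -855823109 / 1857769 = -460.67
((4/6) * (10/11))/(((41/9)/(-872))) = -52320/451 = -116.01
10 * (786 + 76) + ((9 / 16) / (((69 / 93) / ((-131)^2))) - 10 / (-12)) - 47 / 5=119353897 / 5520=21622.08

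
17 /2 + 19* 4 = 169 /2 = 84.50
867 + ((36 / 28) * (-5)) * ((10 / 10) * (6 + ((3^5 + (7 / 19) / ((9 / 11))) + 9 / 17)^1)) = -239024 / 323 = -740.01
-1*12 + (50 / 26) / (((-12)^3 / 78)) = -3481 / 288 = -12.09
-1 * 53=-53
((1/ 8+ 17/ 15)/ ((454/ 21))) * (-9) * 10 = -9513/ 1816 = -5.24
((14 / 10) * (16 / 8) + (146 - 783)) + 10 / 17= -53857 / 85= -633.61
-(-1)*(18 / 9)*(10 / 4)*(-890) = -4450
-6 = -6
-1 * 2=-2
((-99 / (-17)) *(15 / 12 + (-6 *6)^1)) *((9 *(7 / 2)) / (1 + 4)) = -866943 / 680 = -1274.92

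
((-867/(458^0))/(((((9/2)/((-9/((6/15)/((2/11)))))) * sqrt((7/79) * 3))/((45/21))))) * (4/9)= 57800 * sqrt(1659)/1617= 1455.93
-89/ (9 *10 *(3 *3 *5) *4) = -89/ 16200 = -0.01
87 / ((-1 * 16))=-87 / 16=-5.44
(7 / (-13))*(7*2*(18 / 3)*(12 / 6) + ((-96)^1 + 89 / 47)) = -24311 / 611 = -39.79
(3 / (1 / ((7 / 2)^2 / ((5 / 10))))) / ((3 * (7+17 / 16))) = 392 / 129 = 3.04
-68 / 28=-17 / 7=-2.43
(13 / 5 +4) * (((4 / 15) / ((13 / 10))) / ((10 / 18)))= 792 / 325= 2.44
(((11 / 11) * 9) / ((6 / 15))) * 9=202.50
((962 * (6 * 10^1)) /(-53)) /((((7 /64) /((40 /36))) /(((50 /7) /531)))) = -615680000 /4137021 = -148.82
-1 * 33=-33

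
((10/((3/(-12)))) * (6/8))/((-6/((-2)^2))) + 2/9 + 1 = 191/9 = 21.22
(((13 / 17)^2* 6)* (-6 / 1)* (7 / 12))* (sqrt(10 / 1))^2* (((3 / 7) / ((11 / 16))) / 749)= -243360 / 2381071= -0.10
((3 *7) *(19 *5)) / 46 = 1995 / 46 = 43.37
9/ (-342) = -1/ 38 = -0.03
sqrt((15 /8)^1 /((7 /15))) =15 * sqrt(14) /28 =2.00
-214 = -214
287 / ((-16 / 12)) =-861 / 4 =-215.25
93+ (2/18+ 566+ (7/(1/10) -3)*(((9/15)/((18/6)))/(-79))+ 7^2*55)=11923262/3555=3353.94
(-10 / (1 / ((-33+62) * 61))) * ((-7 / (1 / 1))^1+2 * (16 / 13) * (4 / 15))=4376506 / 39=112218.10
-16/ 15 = -1.07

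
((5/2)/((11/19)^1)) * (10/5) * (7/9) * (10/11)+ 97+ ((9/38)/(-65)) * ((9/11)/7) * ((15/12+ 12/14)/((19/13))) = 79446486359/770532840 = 103.11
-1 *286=-286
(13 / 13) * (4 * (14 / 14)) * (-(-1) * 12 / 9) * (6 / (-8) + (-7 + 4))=-20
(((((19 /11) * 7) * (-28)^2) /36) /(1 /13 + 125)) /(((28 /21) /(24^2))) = 2711072 /2981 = 909.45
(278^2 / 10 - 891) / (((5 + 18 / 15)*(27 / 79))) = 2700773 / 837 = 3226.73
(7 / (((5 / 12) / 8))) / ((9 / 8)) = 119.47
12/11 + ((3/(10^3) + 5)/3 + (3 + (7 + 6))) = 18.76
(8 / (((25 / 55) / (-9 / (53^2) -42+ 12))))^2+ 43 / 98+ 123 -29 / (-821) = 4427571582495646407 / 15871308007450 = 278967.03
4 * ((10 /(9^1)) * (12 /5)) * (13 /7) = 416 /21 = 19.81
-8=-8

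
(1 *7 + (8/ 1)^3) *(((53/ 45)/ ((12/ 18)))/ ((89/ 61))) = 559309/ 890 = 628.44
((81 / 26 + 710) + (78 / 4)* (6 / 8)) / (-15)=-15137 / 312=-48.52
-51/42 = -17/14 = -1.21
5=5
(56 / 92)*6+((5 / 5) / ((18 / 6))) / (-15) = 3757 / 1035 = 3.63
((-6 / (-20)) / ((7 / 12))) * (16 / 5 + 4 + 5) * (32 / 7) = 35136 / 1225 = 28.68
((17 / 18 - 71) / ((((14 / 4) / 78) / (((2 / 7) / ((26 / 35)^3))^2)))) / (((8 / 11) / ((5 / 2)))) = -28592265625 / 10967424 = -2607.02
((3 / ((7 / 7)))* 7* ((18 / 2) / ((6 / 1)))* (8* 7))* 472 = 832608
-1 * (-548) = 548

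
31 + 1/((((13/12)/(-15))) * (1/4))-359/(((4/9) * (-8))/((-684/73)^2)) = 8840.10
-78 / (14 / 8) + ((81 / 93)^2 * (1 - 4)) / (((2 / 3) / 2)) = -345759 / 6727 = -51.40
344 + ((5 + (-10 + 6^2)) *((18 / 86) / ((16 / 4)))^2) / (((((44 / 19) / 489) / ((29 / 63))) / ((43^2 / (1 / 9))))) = 678256561 / 4928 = 137633.23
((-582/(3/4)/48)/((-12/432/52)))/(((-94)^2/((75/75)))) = 7566/2209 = 3.43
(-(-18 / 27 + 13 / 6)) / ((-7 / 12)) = 18 / 7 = 2.57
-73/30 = -2.43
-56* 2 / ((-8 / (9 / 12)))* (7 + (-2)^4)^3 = 255507 / 2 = 127753.50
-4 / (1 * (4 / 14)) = -14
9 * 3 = 27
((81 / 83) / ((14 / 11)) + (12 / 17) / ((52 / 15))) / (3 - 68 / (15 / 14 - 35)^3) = 26707338421875 / 82613772730034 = 0.32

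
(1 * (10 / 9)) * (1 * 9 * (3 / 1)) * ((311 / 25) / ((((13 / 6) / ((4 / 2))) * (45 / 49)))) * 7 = 853384 / 325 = 2625.80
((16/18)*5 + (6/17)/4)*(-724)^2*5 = 1817580280/153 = 11879609.67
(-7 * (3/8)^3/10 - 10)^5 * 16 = -358385832661851514975949/219902325555200000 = -1629750.08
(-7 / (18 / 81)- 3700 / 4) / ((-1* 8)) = 1913 / 16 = 119.56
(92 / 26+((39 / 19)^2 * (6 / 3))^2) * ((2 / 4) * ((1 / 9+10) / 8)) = 442027943 / 9383112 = 47.11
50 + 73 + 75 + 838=1036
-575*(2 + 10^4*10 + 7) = -57505175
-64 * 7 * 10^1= -4480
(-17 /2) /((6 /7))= -119 /12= -9.92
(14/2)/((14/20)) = 10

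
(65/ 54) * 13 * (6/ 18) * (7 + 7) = 5915/ 81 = 73.02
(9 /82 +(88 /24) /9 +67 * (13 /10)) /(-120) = -484961 /664200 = -0.73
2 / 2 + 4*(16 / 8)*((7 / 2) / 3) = 31 / 3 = 10.33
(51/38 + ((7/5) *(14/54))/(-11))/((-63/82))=-3028793/1777545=-1.70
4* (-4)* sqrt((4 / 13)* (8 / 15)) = -64* sqrt(390) / 195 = -6.48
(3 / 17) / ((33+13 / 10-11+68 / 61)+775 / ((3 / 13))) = 5490 / 105237293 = 0.00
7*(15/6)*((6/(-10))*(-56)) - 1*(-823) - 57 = 1354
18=18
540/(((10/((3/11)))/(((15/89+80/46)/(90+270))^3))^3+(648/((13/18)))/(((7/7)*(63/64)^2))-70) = 0.00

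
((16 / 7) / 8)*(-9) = -2.57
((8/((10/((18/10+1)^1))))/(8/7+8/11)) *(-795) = -28567/30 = -952.23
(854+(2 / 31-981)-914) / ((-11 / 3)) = 96807 / 341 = 283.89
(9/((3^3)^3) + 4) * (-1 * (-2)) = 17498/2187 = 8.00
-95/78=-1.22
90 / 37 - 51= -1797 / 37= -48.57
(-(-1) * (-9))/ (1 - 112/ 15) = 135/ 97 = 1.39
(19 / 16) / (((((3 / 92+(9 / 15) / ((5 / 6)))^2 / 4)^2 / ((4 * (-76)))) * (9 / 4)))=-646544646400000000 / 80803613180889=-8001.43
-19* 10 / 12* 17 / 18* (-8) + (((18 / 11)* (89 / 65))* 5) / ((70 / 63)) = 129.71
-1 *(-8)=8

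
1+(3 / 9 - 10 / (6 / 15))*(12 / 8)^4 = -991 / 8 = -123.88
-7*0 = 0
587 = 587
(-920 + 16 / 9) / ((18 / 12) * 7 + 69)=-16528 / 1431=-11.55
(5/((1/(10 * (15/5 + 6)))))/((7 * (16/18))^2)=18225/1568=11.62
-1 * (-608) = 608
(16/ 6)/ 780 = 2/ 585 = 0.00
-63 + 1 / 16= -1007 / 16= -62.94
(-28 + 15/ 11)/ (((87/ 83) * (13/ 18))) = -35.19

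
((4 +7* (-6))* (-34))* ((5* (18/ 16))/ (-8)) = -908.44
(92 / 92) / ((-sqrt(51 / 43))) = -sqrt(2193) / 51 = -0.92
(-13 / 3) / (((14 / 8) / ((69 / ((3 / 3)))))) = -1196 / 7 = -170.86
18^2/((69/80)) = 8640/23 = 375.65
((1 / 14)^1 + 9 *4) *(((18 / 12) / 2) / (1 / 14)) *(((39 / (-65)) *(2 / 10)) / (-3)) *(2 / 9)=101 / 30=3.37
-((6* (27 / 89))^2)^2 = -688747536 / 62742241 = -10.98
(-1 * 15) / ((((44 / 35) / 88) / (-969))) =1017450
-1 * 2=-2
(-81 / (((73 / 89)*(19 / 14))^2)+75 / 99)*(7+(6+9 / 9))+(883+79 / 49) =-62027990056 / 3110734473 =-19.94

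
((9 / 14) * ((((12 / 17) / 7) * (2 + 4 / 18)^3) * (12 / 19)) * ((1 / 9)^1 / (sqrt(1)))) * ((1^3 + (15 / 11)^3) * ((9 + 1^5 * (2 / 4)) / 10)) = 15059200 / 89806563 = 0.17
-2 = -2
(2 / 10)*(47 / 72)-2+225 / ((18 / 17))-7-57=52787 / 360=146.63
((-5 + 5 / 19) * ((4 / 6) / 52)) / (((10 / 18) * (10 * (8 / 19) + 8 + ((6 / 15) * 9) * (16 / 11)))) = -1485 / 237016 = -0.01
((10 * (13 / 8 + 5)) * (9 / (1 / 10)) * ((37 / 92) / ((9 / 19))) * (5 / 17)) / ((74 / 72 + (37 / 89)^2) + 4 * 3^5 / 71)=23573392052625 / 235756783666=99.99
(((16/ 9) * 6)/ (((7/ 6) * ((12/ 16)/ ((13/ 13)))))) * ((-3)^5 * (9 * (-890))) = 23727908.57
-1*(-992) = 992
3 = 3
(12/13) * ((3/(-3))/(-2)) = 6/13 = 0.46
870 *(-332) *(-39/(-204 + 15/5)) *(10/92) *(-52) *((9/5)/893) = 878651280/1376113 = 638.50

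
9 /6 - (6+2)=-13 /2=-6.50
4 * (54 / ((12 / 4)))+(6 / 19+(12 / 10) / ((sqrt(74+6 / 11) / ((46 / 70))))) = 69 * sqrt(2255) / 35875+1374 / 19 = 72.41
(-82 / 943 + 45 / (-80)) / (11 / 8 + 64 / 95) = -22705 / 71622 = -0.32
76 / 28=2.71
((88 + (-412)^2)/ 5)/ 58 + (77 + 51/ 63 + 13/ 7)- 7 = 286358/ 435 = 658.29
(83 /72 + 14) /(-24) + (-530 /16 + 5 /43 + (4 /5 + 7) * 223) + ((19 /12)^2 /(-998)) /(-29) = 9170619355423 /5376265920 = 1705.76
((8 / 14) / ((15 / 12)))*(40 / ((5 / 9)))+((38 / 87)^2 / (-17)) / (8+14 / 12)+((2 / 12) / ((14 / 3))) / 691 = 1502221256509 / 45642028740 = 32.91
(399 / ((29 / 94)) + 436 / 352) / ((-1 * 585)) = -3303689 / 1492920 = -2.21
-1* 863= -863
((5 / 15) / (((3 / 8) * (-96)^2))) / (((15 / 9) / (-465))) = -31 / 1152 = -0.03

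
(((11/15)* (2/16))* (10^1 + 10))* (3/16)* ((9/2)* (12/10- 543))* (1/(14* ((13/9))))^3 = -27930177/275591680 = -0.10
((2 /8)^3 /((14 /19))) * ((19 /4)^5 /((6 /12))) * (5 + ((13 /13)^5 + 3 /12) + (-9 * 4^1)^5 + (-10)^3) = -11378925089861199 /1835008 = -6201022060.86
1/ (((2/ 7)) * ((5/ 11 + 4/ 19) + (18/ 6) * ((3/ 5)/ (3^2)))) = 7315/ 1808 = 4.05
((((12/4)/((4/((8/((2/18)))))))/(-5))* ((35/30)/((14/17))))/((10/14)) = -1071/50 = -21.42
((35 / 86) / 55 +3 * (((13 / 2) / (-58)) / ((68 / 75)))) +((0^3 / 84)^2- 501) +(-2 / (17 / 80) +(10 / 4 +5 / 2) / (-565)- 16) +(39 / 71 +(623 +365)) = 13822483996005 / 29934005552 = 461.77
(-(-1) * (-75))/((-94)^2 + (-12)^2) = -15/1796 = -0.01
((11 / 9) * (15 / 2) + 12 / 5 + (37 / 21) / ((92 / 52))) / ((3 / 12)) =121354 / 2415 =50.25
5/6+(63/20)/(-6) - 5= -563/120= -4.69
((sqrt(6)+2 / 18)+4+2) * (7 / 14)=4.28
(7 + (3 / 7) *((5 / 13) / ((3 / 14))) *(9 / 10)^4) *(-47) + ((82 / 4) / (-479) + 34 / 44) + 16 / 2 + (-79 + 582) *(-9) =-333648243723 / 68497000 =-4870.99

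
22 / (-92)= -0.24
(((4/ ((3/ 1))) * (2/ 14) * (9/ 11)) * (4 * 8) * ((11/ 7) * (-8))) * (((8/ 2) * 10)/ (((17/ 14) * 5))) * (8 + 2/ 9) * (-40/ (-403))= -48496640/ 143871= -337.08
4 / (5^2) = 4 / 25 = 0.16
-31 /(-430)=31 /430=0.07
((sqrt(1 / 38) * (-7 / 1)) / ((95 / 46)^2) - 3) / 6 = -1 / 2 - 3703 * sqrt(38) / 514425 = -0.54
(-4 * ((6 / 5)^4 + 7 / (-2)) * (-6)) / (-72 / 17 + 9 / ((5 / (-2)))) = 4.37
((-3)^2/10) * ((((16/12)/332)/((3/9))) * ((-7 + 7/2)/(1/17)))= -1071/1660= -0.65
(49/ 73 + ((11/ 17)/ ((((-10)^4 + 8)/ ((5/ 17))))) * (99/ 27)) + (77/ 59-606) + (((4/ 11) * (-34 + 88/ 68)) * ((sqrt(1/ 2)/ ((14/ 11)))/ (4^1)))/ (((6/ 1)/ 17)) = -608.70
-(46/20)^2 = -529/100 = -5.29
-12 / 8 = -3 / 2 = -1.50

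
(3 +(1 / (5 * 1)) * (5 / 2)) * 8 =28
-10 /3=-3.33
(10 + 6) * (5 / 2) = 40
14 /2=7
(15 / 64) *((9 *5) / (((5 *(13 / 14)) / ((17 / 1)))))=16065 / 416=38.62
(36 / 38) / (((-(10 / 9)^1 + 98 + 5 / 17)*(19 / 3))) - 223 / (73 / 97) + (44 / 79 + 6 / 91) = -832947970542971 / 2816957580073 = -295.69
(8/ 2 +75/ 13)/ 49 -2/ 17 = 885/ 10829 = 0.08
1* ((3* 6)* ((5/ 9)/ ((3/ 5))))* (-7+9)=100/ 3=33.33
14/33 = 0.42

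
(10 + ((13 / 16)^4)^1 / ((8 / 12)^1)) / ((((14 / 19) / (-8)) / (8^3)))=-26531657 / 448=-59222.45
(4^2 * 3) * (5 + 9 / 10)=1416 / 5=283.20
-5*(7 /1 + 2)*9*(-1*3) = 1215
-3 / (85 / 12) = -36 / 85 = -0.42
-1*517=-517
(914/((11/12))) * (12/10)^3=2369088/1375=1722.97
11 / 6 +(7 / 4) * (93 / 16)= 12.01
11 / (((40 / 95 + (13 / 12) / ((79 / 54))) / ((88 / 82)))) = 132088 / 12997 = 10.16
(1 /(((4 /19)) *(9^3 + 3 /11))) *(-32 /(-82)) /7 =418 /1151157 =0.00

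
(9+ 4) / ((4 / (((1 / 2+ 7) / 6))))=4.06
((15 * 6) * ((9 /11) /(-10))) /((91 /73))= -5913 /1001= -5.91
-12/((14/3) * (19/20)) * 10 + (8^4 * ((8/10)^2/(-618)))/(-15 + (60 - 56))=-26.68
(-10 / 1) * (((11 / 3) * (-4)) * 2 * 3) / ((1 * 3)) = 880 / 3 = 293.33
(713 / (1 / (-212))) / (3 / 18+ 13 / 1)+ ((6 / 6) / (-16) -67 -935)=-12482.27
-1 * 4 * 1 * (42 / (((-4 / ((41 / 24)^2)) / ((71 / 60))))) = 835457 / 5760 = 145.04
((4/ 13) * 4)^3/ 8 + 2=4906/ 2197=2.23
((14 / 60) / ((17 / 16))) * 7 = 392 / 255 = 1.54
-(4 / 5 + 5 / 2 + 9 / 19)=-3.77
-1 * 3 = -3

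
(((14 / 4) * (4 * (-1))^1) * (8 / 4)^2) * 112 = -6272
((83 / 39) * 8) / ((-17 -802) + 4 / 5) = -3320 / 159549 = -0.02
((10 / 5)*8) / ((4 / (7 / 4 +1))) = 11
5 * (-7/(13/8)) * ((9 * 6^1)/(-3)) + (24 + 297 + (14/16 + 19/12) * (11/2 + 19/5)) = 760817/1040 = 731.55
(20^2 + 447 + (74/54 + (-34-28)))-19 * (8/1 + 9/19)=16885/27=625.37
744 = 744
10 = 10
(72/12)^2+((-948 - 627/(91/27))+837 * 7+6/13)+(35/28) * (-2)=4758.93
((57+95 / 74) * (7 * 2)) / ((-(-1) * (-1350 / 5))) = -30191 / 9990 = -3.02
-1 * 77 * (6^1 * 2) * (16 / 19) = -778.11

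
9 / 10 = 0.90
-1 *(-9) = 9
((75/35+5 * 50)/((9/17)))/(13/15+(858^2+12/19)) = 2850475/4405950507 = 0.00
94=94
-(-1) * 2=2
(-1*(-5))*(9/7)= 45/7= 6.43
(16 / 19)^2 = 256 / 361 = 0.71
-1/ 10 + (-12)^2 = 1439/ 10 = 143.90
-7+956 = 949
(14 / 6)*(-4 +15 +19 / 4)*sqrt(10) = 147*sqrt(10) / 4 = 116.21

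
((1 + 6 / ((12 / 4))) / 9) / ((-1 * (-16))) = 1 / 48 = 0.02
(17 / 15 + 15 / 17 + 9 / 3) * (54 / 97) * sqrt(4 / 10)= 1.77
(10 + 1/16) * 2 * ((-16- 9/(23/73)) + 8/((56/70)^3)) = -37275/64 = -582.42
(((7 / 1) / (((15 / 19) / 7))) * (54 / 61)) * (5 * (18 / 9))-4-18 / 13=431438 / 793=544.06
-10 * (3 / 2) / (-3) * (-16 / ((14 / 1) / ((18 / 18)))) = -5.71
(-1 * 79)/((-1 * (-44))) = -1.80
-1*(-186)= 186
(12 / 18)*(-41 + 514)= 946 / 3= 315.33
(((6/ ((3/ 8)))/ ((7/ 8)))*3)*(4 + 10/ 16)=1776/ 7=253.71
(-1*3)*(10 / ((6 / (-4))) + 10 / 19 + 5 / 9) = 955 / 57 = 16.75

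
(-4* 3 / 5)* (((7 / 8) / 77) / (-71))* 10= 3 / 781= 0.00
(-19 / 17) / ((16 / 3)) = -57 / 272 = -0.21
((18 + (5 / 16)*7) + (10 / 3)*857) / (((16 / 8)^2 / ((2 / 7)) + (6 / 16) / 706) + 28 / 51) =828672089 / 4190969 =197.73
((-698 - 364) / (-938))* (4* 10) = 21240 / 469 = 45.29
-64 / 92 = -16 / 23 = -0.70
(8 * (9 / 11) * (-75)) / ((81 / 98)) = -19600 / 33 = -593.94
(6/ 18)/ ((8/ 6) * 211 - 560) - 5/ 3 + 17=38453/ 2508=15.33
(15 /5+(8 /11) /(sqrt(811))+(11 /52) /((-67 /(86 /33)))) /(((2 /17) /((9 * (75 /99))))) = 5100 * sqrt(811) /98131+6644875 /38324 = 174.87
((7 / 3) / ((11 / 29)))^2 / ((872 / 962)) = 19821529 / 474804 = 41.75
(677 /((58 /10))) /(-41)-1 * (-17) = 16828 /1189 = 14.15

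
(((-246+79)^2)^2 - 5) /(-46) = -388898158 /23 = -16908615.57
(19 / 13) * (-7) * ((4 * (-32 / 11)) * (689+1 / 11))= 129041920 / 1573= 82035.55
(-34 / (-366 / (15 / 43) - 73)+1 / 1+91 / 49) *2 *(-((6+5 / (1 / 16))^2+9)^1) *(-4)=6718408400 / 39277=171051.97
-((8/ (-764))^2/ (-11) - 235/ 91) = 94303749/ 36517481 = 2.58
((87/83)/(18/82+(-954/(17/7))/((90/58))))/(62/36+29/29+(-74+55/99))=5457510/93135555707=0.00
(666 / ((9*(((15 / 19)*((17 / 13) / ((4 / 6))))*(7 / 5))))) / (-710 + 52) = -18278 / 352359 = -0.05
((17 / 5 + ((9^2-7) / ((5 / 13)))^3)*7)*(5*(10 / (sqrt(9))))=12463885742 / 15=830925716.13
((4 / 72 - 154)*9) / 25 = -2771 / 50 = -55.42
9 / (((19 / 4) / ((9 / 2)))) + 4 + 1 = 257 / 19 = 13.53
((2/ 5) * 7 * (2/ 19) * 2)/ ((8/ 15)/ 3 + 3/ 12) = 288/ 209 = 1.38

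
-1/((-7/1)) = 1/7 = 0.14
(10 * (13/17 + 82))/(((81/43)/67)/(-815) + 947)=16518285525/18900346054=0.87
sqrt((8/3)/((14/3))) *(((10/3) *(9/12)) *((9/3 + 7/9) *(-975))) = -55250 *sqrt(7)/21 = -6960.85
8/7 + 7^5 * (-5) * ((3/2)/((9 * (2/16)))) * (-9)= 7058948/7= 1008421.14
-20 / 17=-1.18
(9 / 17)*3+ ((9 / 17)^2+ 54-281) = -65063 / 289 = -225.13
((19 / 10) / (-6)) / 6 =-19 / 360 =-0.05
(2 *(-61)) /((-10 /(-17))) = -1037 /5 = -207.40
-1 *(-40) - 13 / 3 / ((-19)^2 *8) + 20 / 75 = 581429 / 14440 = 40.27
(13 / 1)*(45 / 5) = 117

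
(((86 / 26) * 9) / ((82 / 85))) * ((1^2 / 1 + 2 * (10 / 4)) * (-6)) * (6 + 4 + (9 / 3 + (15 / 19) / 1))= -155132820 / 10127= -15318.73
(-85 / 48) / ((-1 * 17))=5 / 48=0.10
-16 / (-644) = 4 / 161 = 0.02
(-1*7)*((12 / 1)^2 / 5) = -201.60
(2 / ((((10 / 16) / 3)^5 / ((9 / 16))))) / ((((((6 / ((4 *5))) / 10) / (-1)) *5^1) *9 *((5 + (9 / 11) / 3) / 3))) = -21897216 / 18125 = -1208.12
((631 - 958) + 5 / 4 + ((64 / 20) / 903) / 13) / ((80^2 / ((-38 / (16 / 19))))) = 27609107081 / 12020736000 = 2.30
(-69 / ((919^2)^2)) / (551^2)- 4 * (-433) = 375070693032899251903 / 216553517917378321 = 1732.00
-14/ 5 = -2.80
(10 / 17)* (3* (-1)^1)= -30 / 17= -1.76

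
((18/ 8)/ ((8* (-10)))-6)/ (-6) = 643/ 640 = 1.00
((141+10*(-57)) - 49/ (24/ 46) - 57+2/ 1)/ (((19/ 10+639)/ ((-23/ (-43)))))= -797525/ 1653522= -0.48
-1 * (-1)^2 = -1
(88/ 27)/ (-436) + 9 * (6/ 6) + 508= 1521509/ 2943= 516.99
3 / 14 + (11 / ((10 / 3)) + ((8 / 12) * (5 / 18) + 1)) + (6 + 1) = 11056 / 945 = 11.70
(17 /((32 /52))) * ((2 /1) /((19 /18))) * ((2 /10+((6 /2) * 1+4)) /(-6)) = -5967 /95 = -62.81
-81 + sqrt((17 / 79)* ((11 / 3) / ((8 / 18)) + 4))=-81 + 7* sqrt(1343) / 158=-79.38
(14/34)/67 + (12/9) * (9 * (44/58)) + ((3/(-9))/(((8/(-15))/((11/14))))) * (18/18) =35517393/3699472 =9.60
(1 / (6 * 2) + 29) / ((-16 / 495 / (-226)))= 6507105 / 32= 203347.03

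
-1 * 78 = -78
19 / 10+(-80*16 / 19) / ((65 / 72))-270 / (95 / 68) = -656987 / 2470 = -265.99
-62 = -62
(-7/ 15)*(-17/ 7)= 17/ 15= 1.13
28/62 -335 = -10371/31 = -334.55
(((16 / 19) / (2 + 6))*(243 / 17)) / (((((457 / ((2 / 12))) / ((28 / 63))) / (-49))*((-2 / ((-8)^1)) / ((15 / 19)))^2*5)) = -0.02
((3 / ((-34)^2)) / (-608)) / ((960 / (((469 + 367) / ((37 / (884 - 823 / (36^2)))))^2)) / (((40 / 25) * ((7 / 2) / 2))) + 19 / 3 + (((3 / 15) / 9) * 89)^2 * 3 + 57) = -0.00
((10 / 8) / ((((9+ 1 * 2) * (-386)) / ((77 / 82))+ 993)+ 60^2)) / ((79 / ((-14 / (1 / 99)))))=-24255 / 78842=-0.31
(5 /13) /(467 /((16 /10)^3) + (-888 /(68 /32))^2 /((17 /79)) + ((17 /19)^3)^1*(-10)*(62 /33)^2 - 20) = 93945376673280 /198231092235391928089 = 0.00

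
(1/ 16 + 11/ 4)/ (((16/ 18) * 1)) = 405/ 128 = 3.16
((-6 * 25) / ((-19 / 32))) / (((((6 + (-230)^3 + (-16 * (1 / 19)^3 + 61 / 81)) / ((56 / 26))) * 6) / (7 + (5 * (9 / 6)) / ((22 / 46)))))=-163422100800 / 966640809766489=-0.00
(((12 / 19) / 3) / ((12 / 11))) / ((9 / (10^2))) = 1100 / 513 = 2.14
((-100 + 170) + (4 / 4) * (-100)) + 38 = 8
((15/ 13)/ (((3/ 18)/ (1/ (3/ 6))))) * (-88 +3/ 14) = -110610/ 91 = -1215.49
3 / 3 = 1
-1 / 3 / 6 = -1 / 18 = -0.06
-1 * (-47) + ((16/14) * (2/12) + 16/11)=11237/231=48.65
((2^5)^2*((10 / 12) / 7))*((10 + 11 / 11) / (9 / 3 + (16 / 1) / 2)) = 2560 / 21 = 121.90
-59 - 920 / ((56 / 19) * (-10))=-389 / 14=-27.79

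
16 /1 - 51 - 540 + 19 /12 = -6881 /12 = -573.42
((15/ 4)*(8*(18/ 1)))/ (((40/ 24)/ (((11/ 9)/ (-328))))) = -99/ 82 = -1.21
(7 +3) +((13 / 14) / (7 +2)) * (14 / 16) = 1453 / 144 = 10.09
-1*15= -15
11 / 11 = 1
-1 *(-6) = 6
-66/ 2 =-33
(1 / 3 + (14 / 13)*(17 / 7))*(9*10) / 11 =24.13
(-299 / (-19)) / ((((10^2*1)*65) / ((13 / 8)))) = 299 / 76000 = 0.00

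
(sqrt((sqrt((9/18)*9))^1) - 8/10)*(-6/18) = -2^(3/4)*sqrt(3)/6+4/15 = -0.22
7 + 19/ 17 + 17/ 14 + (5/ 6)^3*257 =4062743/ 25704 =158.06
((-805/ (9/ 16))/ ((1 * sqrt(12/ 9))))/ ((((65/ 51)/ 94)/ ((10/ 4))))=-5145560 * sqrt(3)/ 39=-228522.34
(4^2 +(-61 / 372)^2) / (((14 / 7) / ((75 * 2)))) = 55446625 / 46128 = 1202.02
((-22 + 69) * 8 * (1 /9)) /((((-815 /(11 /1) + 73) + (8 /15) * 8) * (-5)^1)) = -2.63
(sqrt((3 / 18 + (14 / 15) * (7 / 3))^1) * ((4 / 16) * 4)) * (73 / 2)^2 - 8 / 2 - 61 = -65 + 5329 * sqrt(2110) / 120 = 1974.89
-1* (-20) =20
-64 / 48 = -4 / 3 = -1.33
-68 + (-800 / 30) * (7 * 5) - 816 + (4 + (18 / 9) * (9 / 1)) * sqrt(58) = -5452 / 3 + 22 * sqrt(58) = -1649.79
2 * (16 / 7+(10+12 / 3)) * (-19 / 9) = -1444 / 21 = -68.76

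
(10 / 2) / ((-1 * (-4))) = 5 / 4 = 1.25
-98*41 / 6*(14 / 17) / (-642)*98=1378174 / 16371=84.18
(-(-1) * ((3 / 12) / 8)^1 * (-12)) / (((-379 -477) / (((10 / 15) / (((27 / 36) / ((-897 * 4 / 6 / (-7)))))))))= 299 / 8988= 0.03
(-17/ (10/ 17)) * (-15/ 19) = 867/ 38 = 22.82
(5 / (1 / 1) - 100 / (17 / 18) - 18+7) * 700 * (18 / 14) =-1711800 / 17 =-100694.12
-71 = -71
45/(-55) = -0.82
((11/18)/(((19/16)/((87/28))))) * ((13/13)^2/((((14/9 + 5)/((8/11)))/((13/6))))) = 3016/7847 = 0.38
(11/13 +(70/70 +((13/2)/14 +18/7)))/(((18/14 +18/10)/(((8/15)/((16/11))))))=0.58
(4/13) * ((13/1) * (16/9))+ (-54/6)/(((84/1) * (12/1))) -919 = -919193/1008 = -911.90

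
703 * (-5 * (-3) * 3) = 31635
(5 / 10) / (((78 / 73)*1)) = 73 / 156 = 0.47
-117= -117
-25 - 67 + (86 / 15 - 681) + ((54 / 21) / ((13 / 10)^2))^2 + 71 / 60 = -12826622377 / 16793868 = -763.77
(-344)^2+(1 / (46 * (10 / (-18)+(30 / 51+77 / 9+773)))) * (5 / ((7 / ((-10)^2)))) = 253145203802 / 2139207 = 118336.00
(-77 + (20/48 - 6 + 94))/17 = 137/204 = 0.67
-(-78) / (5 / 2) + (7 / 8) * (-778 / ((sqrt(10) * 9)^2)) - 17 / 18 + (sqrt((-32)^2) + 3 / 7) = 280523 / 4536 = 61.84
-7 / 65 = -0.11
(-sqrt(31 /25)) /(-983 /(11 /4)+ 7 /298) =3278* sqrt(31) /5858295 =0.00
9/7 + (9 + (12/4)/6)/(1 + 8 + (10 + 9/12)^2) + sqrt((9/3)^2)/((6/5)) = 107757/27902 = 3.86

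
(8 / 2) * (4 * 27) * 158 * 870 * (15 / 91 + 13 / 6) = 12599033760 / 91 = 138450920.44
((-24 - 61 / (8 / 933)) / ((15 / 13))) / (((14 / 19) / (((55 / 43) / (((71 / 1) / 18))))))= -2722.51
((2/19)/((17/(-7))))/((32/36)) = -63/1292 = -0.05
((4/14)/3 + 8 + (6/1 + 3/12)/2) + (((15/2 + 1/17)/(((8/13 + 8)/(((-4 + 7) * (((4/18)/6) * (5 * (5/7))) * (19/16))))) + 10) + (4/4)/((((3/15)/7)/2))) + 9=386278751/3838464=100.63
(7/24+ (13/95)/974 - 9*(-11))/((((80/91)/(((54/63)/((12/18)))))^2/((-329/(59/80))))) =-165509752821777/1746966400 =-94741.23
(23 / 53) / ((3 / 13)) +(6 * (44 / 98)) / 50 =376769 / 194775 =1.93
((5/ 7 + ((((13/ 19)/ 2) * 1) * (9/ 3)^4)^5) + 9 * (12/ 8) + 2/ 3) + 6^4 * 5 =27197798535261793/ 1663938528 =16345434.69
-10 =-10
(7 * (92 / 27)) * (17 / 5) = 10948 / 135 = 81.10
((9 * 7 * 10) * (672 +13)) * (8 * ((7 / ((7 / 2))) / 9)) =767200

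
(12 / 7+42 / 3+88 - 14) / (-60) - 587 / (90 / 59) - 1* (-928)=341267 / 630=541.69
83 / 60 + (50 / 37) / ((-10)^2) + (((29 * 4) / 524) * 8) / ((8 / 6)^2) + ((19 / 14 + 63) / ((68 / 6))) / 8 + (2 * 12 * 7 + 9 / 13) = 36371948843 / 211716960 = 171.80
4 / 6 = 2 / 3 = 0.67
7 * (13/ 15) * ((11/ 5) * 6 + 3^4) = 14287/ 25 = 571.48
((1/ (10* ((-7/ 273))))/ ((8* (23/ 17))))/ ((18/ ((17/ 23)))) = -3757/ 253920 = -0.01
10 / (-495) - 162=-16040 / 99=-162.02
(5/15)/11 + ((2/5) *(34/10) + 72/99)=1747/825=2.12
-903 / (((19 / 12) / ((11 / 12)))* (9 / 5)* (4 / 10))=-82775 / 114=-726.10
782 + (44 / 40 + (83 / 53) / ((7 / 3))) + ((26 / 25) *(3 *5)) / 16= 784.75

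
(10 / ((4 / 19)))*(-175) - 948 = -18521 / 2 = -9260.50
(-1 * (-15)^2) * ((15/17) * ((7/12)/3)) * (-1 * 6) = 7875/34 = 231.62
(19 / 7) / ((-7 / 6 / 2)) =-228 / 49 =-4.65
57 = 57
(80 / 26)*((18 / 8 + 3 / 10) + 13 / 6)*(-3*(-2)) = 87.08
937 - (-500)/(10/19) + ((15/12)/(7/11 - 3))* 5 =195973/104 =1884.36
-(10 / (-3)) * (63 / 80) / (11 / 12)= 63 / 22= 2.86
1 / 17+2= 35 / 17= 2.06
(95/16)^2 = 9025/256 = 35.25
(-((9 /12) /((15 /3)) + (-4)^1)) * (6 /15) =77 /50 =1.54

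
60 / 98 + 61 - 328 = -266.39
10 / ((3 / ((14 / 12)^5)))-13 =-67597 / 11664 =-5.80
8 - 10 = -2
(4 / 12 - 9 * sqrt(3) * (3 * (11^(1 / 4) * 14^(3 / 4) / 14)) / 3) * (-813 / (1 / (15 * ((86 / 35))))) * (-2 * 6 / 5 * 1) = -11326716 * 11^(1 / 4) * 14^(3 / 4) * sqrt(3) / 245+839016 / 35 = -1031490.48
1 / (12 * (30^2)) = 1 / 10800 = 0.00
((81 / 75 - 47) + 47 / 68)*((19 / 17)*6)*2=-4382673 / 7225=-606.60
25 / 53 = 0.47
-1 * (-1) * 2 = 2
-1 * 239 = -239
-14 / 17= -0.82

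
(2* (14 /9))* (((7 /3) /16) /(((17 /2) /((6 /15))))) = 49 /2295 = 0.02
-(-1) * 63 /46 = 63 /46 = 1.37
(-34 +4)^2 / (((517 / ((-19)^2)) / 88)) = 2599200 / 47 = 55302.13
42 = 42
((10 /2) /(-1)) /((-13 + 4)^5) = 5 /59049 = 0.00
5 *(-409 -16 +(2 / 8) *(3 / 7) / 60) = -237999 / 112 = -2124.99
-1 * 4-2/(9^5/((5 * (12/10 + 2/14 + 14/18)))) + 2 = -7441510/3720087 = -2.00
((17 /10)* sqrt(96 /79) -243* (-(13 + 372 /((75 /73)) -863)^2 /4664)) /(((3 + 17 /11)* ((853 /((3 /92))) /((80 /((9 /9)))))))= 2244* sqrt(474) /38747525 + 27117196929 /3249396875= 8.35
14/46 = 7/23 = 0.30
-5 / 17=-0.29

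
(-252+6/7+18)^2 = 2663424/49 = 54355.59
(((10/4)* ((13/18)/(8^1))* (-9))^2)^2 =17850625/1048576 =17.02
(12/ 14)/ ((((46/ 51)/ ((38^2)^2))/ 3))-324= 957025260/ 161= 5944256.27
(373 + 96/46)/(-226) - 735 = -3829157/5198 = -736.66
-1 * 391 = -391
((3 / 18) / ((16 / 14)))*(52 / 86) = 91 / 1032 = 0.09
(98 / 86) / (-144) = -49 / 6192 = -0.01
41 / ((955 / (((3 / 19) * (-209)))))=-1353 / 955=-1.42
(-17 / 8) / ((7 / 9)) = -153 / 56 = -2.73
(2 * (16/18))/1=16/9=1.78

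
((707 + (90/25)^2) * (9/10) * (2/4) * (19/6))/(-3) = -341981/1000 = -341.98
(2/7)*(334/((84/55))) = 9185/147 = 62.48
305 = 305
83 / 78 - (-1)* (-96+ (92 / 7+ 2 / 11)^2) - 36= 21555851 / 462462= 46.61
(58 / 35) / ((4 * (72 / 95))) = 551 / 1008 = 0.55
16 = 16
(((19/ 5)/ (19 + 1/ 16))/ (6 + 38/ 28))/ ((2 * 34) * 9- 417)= 0.00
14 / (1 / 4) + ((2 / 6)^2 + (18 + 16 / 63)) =4685 / 63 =74.37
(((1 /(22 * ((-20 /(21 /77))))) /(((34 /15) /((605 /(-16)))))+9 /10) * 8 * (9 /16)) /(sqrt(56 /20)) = 178281 * sqrt(70) /609280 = 2.45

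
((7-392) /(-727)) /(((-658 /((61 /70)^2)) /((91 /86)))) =-532103 /822789520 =-0.00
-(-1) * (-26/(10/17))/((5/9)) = -1989/25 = -79.56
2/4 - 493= -985/2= -492.50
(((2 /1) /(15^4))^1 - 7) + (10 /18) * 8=-129373 /50625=-2.56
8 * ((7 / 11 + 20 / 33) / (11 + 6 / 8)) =1312 / 1551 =0.85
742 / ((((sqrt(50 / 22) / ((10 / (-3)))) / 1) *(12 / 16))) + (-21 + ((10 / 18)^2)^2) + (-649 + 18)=-5936 *sqrt(11) / 9 - 4277147 / 6561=-2839.40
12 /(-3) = -4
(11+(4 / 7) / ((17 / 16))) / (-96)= -1373 / 11424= -0.12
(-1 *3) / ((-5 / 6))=3.60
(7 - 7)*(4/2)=0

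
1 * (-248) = -248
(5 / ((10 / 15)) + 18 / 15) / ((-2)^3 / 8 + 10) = 29 / 30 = 0.97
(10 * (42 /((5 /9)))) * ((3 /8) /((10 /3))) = 85.05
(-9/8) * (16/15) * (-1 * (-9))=-54/5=-10.80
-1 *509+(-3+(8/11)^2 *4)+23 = -58913/121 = -486.88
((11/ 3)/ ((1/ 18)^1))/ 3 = 22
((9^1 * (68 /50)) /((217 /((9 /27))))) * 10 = 204 /1085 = 0.19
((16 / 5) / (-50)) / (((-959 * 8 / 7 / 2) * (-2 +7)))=2 / 85625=0.00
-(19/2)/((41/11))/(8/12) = -627/164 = -3.82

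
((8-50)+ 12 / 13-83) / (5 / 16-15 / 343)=-8852144 / 19175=-461.65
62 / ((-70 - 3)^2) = 62 / 5329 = 0.01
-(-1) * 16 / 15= 16 / 15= 1.07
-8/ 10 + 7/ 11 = -9/ 55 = -0.16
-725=-725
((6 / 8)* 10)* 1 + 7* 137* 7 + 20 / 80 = 26883 / 4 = 6720.75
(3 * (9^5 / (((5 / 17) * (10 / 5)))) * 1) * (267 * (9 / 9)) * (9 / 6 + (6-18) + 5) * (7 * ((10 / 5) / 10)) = -61913407941 / 100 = -619134079.41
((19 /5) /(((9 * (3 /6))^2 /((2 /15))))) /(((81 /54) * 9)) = 304 /164025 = 0.00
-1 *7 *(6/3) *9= -126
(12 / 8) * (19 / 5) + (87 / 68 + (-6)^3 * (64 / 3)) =-1564347 / 340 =-4601.02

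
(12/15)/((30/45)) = 6/5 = 1.20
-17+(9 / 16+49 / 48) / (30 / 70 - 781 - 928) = -2439973 / 143520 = -17.00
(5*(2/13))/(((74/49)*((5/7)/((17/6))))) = 5831/2886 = 2.02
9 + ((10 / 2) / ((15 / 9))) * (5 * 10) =159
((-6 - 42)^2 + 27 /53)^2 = 14917935321 /2809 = 5310763.73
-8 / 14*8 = -4.57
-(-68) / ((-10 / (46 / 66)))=-782 / 165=-4.74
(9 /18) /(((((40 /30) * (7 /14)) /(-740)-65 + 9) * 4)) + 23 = 5718257 /248644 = 23.00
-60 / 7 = -8.57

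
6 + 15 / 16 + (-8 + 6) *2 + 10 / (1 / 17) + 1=2783 / 16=173.94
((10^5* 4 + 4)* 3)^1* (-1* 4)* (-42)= 201602016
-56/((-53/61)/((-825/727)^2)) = 2325015000/28012037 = 83.00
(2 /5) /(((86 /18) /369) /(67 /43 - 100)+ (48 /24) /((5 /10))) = 28115586 /281146615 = 0.10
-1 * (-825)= 825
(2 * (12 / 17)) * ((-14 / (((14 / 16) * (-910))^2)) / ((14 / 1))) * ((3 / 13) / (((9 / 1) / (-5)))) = 128 / 448374745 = 0.00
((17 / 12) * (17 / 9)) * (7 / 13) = 2023 / 1404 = 1.44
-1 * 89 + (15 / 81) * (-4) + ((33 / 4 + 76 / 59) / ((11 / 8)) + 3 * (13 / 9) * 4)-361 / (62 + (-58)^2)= -1312257823 / 20011266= -65.58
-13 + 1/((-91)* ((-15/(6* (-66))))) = -6047/455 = -13.29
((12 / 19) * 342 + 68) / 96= 2.96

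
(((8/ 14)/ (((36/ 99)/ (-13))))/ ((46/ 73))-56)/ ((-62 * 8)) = 28471/ 159712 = 0.18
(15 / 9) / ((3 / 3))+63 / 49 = 62 / 21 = 2.95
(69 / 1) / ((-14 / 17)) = -1173 / 14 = -83.79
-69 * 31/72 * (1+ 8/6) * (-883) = 4407053/72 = 61209.07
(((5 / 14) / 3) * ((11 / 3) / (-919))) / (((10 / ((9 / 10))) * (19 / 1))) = -11 / 4889080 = -0.00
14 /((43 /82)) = 1148 /43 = 26.70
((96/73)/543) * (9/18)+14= 184998/13213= 14.00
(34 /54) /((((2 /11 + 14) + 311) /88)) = 16456 /96579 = 0.17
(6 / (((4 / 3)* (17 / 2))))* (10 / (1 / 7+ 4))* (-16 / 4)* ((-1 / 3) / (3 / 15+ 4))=0.41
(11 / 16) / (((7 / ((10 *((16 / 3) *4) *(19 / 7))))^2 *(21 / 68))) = 6912716800 / 453789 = 15233.33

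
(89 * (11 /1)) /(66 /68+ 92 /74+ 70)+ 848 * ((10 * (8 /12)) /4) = 1426.89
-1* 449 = -449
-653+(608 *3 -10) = 1161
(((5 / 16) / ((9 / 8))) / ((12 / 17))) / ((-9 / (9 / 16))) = -85 / 3456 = -0.02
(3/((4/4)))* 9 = 27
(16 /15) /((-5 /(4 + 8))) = -2.56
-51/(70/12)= -306/35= -8.74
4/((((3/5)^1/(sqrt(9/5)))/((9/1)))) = 36 * sqrt(5) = 80.50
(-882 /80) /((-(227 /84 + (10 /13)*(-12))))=-1.69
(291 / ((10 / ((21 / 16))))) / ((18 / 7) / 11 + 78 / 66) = 470547 / 17440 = 26.98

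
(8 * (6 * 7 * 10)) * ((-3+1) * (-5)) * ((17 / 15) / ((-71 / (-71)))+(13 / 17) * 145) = 63983360 / 17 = 3763727.06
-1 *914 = -914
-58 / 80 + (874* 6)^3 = 5768302671331 / 40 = 144207566783.28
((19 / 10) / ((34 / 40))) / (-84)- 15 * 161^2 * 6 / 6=-277613929 / 714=-388815.03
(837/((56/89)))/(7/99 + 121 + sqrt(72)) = 10.27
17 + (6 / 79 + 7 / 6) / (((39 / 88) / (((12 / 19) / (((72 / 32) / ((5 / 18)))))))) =4297097 / 249561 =17.22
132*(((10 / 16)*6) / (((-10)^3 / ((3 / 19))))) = -297 / 3800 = -0.08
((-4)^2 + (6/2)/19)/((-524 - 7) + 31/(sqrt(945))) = -154051065/5062591496 - 28551 * sqrt(105)/5062591496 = -0.03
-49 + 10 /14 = -338 /7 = -48.29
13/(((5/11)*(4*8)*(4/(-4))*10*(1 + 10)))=-13/1600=-0.01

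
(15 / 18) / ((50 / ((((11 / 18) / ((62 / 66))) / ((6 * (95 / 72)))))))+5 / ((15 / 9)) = 265171 / 88350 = 3.00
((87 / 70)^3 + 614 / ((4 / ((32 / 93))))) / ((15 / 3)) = 1746056779 / 159495000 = 10.95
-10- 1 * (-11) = 1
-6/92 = -3/46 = -0.07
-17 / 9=-1.89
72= 72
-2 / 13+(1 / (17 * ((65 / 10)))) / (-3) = -8 / 51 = -0.16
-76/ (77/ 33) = -228/ 7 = -32.57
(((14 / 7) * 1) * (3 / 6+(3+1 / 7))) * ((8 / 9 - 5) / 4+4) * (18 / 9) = 1819 / 42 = 43.31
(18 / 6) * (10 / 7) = 30 / 7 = 4.29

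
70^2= 4900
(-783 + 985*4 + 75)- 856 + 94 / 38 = 45191 / 19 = 2378.47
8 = 8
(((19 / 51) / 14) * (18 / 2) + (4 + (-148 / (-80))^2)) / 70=364711 / 3332000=0.11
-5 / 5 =-1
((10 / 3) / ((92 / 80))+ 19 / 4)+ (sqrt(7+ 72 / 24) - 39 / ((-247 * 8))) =sqrt(10)+ 80425 / 10488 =10.83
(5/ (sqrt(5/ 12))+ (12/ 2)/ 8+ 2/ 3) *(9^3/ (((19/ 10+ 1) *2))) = 20655/ 116+ 7290 *sqrt(15)/ 29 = 1151.65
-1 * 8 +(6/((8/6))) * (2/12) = -29/4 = -7.25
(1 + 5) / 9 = 2 / 3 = 0.67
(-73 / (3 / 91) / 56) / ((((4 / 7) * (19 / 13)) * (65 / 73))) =-484939 / 9120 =-53.17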